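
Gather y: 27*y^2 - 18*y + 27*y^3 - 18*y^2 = 27*y^3 + 9*y^2 - 18*y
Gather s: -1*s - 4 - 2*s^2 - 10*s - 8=-2*s^2 - 11*s - 12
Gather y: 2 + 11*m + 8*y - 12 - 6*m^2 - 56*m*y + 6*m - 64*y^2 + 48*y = -6*m^2 + 17*m - 64*y^2 + y*(56 - 56*m) - 10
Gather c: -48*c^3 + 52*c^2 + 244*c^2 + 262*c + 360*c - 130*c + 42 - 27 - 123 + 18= -48*c^3 + 296*c^2 + 492*c - 90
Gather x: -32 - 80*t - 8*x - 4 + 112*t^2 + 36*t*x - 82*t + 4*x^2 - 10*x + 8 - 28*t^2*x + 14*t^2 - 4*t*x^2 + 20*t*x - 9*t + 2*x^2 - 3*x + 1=126*t^2 - 171*t + x^2*(6 - 4*t) + x*(-28*t^2 + 56*t - 21) - 27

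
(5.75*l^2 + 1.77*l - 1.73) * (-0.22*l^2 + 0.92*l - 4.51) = -1.265*l^4 + 4.9006*l^3 - 23.9235*l^2 - 9.5743*l + 7.8023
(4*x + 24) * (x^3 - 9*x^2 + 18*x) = 4*x^4 - 12*x^3 - 144*x^2 + 432*x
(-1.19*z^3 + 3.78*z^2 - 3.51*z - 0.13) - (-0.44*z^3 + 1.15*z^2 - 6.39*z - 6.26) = -0.75*z^3 + 2.63*z^2 + 2.88*z + 6.13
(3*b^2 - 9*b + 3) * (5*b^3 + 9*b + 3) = 15*b^5 - 45*b^4 + 42*b^3 - 72*b^2 + 9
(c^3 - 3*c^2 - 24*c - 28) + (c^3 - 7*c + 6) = 2*c^3 - 3*c^2 - 31*c - 22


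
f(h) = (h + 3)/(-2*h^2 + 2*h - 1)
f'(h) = (h + 3)*(4*h - 2)/(-2*h^2 + 2*h - 1)^2 + 1/(-2*h^2 + 2*h - 1) = (2*h^2 + 12*h - 7)/(4*h^4 - 8*h^3 + 8*h^2 - 4*h + 1)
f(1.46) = -1.90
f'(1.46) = 2.69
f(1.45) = -1.93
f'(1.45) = 2.75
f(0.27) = -5.40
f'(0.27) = -9.85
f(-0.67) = -0.72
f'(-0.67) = -1.35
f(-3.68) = 0.02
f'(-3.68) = -0.02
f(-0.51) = -0.98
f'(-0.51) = -1.95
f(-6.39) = 0.04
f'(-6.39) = -0.00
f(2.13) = -0.88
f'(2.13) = 0.82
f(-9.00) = 0.03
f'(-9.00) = 0.00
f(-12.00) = 0.03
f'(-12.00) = 0.00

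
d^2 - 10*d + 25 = (d - 5)^2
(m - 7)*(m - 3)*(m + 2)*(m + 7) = m^4 - m^3 - 55*m^2 + 49*m + 294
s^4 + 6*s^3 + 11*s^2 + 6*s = s*(s + 1)*(s + 2)*(s + 3)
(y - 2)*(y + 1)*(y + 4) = y^3 + 3*y^2 - 6*y - 8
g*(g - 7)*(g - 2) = g^3 - 9*g^2 + 14*g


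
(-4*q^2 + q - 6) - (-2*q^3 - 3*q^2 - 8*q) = 2*q^3 - q^2 + 9*q - 6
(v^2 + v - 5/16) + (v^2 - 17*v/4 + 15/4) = 2*v^2 - 13*v/4 + 55/16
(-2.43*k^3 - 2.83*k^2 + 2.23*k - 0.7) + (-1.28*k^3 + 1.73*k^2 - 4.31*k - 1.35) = -3.71*k^3 - 1.1*k^2 - 2.08*k - 2.05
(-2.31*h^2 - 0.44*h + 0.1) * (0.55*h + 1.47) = -1.2705*h^3 - 3.6377*h^2 - 0.5918*h + 0.147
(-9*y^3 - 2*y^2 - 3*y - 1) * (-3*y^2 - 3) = 27*y^5 + 6*y^4 + 36*y^3 + 9*y^2 + 9*y + 3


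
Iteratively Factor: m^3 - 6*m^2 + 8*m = (m - 2)*(m^2 - 4*m) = m*(m - 2)*(m - 4)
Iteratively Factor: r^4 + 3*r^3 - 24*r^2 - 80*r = (r)*(r^3 + 3*r^2 - 24*r - 80) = r*(r + 4)*(r^2 - r - 20) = r*(r + 4)^2*(r - 5)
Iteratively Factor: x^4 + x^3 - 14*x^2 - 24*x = (x)*(x^3 + x^2 - 14*x - 24) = x*(x - 4)*(x^2 + 5*x + 6) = x*(x - 4)*(x + 2)*(x + 3)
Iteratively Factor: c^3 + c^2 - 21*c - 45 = (c + 3)*(c^2 - 2*c - 15) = (c - 5)*(c + 3)*(c + 3)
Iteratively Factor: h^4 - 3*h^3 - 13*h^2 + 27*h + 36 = (h + 1)*(h^3 - 4*h^2 - 9*h + 36) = (h - 3)*(h + 1)*(h^2 - h - 12) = (h - 3)*(h + 1)*(h + 3)*(h - 4)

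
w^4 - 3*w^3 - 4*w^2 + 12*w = w*(w - 3)*(w - 2)*(w + 2)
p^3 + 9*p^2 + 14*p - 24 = (p - 1)*(p + 4)*(p + 6)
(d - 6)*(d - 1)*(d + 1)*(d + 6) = d^4 - 37*d^2 + 36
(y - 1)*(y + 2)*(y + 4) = y^3 + 5*y^2 + 2*y - 8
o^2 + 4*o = o*(o + 4)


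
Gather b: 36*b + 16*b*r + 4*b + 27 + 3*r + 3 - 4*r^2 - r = b*(16*r + 40) - 4*r^2 + 2*r + 30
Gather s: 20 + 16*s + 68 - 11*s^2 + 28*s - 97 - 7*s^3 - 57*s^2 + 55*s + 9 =-7*s^3 - 68*s^2 + 99*s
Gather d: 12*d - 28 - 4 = 12*d - 32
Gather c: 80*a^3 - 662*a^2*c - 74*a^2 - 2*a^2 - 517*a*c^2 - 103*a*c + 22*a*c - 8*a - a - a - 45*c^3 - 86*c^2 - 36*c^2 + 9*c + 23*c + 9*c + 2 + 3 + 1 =80*a^3 - 76*a^2 - 10*a - 45*c^3 + c^2*(-517*a - 122) + c*(-662*a^2 - 81*a + 41) + 6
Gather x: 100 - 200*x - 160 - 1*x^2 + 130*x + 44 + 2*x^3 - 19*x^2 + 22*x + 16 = 2*x^3 - 20*x^2 - 48*x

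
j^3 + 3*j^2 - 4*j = j*(j - 1)*(j + 4)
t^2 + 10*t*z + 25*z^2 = (t + 5*z)^2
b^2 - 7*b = b*(b - 7)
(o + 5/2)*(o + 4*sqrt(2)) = o^2 + 5*o/2 + 4*sqrt(2)*o + 10*sqrt(2)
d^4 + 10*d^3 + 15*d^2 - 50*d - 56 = (d - 2)*(d + 1)*(d + 4)*(d + 7)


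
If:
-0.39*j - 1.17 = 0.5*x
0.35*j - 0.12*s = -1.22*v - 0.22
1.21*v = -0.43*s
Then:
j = -1.28205128205128*x - 3.0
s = -0.810613194907014*x - 1.499402806808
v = 0.288069151909104*x + 0.532845625559869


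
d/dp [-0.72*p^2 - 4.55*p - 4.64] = -1.44*p - 4.55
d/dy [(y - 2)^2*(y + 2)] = (y - 2)*(3*y + 2)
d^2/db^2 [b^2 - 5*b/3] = 2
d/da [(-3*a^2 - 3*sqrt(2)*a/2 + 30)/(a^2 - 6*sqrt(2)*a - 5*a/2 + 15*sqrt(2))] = 6*(5*a^2 + 13*sqrt(2)*a^2 - 60*sqrt(2)*a - 40*a + 20 + 120*sqrt(2))/(4*a^4 - 48*sqrt(2)*a^3 - 20*a^3 + 313*a^2 + 240*sqrt(2)*a^2 - 1440*a - 300*sqrt(2)*a + 1800)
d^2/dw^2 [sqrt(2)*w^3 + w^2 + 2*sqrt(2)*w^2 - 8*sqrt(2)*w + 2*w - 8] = 6*sqrt(2)*w + 2 + 4*sqrt(2)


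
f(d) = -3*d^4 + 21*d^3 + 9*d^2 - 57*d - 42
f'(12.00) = -11505.00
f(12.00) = -25350.00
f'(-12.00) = 29535.00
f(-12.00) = -96558.00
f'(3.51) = 263.42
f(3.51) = 321.57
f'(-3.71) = 1356.14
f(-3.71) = -1347.37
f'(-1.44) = 83.55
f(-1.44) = -16.86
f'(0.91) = 2.51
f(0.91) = -72.65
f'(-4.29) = 1972.68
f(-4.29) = -2305.99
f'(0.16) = -52.56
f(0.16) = -50.81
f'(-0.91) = -12.17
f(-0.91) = -0.56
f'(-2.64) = 555.36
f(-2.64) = -360.91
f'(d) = -12*d^3 + 63*d^2 + 18*d - 57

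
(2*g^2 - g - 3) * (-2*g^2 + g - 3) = -4*g^4 + 4*g^3 - g^2 + 9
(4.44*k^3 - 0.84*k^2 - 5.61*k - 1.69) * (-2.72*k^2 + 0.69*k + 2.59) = -12.0768*k^5 + 5.3484*k^4 + 26.1792*k^3 - 1.4497*k^2 - 15.696*k - 4.3771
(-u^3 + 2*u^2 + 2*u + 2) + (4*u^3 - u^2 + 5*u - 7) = 3*u^3 + u^2 + 7*u - 5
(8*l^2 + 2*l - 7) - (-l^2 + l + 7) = 9*l^2 + l - 14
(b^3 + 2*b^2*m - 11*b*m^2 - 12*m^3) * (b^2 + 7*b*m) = b^5 + 9*b^4*m + 3*b^3*m^2 - 89*b^2*m^3 - 84*b*m^4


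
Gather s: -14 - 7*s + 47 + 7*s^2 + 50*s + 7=7*s^2 + 43*s + 40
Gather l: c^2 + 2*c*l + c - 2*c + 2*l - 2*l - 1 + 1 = c^2 + 2*c*l - c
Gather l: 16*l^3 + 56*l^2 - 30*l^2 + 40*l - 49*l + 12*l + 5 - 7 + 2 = 16*l^3 + 26*l^2 + 3*l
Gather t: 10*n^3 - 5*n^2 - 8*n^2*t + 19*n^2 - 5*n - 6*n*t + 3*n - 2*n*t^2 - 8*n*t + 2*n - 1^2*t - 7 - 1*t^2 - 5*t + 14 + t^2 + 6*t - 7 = 10*n^3 + 14*n^2 - 2*n*t^2 + t*(-8*n^2 - 14*n)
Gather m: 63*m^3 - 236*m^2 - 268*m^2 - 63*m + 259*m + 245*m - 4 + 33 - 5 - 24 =63*m^3 - 504*m^2 + 441*m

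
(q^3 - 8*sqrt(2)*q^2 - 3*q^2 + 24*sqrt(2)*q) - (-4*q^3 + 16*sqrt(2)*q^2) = 5*q^3 - 24*sqrt(2)*q^2 - 3*q^2 + 24*sqrt(2)*q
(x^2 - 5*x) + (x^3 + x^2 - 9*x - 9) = x^3 + 2*x^2 - 14*x - 9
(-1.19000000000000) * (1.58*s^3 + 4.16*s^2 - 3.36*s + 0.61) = -1.8802*s^3 - 4.9504*s^2 + 3.9984*s - 0.7259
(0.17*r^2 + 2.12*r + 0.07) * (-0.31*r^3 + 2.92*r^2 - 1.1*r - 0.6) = -0.0527*r^5 - 0.1608*r^4 + 5.9817*r^3 - 2.2296*r^2 - 1.349*r - 0.042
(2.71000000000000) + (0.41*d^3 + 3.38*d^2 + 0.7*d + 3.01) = 0.41*d^3 + 3.38*d^2 + 0.7*d + 5.72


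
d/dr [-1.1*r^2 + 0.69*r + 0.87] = 0.69 - 2.2*r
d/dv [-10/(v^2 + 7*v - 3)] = 10*(2*v + 7)/(v^2 + 7*v - 3)^2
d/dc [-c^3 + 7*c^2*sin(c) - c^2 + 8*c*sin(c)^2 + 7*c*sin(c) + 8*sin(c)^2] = 7*c^2*cos(c) - 3*c^2 + 14*c*sin(c) + 8*c*sin(2*c) + 7*c*cos(c) - 2*c + 8*sin(c)^2 + 7*sin(c) + 8*sin(2*c)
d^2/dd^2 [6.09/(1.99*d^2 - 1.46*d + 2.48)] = (-48.234018*d^2 + 35.387772*d + 6.09*(3.98*d - 1.46)*(7.96*d - 2.92) - 60.110736)/(1.99*d^2 - 1.46*d + 2.48)^3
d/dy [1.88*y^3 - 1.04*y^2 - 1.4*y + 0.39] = 5.64*y^2 - 2.08*y - 1.4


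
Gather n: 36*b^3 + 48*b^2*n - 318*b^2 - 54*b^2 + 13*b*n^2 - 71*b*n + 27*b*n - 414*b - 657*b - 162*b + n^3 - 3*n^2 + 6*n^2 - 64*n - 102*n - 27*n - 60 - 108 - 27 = 36*b^3 - 372*b^2 - 1233*b + n^3 + n^2*(13*b + 3) + n*(48*b^2 - 44*b - 193) - 195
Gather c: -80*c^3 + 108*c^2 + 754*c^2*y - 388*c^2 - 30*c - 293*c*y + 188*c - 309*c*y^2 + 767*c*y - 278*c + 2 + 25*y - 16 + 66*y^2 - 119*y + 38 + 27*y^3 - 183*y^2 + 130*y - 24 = -80*c^3 + c^2*(754*y - 280) + c*(-309*y^2 + 474*y - 120) + 27*y^3 - 117*y^2 + 36*y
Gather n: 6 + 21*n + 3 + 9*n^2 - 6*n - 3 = 9*n^2 + 15*n + 6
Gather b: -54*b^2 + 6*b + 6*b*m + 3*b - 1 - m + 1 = -54*b^2 + b*(6*m + 9) - m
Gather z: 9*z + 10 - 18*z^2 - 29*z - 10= -18*z^2 - 20*z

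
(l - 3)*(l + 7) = l^2 + 4*l - 21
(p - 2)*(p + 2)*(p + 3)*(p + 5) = p^4 + 8*p^3 + 11*p^2 - 32*p - 60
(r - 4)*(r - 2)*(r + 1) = r^3 - 5*r^2 + 2*r + 8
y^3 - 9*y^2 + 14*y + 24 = (y - 6)*(y - 4)*(y + 1)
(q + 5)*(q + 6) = q^2 + 11*q + 30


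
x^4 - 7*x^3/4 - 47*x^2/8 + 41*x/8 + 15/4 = (x - 3)*(x - 5/4)*(x + 1/2)*(x + 2)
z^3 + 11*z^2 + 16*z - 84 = (z - 2)*(z + 6)*(z + 7)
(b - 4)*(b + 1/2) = b^2 - 7*b/2 - 2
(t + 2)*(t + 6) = t^2 + 8*t + 12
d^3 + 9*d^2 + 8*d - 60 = (d - 2)*(d + 5)*(d + 6)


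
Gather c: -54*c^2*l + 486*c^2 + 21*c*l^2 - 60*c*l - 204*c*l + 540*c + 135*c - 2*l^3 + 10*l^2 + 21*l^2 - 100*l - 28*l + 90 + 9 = c^2*(486 - 54*l) + c*(21*l^2 - 264*l + 675) - 2*l^3 + 31*l^2 - 128*l + 99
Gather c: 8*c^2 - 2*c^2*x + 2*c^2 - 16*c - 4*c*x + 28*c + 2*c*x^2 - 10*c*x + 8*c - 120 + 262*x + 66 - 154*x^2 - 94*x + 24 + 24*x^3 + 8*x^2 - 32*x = c^2*(10 - 2*x) + c*(2*x^2 - 14*x + 20) + 24*x^3 - 146*x^2 + 136*x - 30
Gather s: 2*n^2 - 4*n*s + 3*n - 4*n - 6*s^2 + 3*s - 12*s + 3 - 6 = 2*n^2 - n - 6*s^2 + s*(-4*n - 9) - 3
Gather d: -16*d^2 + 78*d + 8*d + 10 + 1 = -16*d^2 + 86*d + 11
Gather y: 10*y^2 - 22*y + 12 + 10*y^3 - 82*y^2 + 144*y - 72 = 10*y^3 - 72*y^2 + 122*y - 60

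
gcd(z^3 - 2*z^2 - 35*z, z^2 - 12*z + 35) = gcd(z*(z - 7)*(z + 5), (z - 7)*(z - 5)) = z - 7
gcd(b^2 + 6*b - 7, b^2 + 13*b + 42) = b + 7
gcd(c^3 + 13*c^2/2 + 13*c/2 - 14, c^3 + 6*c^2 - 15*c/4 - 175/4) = c + 7/2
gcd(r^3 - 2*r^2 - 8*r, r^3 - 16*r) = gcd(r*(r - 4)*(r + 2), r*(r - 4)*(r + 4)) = r^2 - 4*r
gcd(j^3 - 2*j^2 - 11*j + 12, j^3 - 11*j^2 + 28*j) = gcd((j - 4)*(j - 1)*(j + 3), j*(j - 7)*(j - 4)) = j - 4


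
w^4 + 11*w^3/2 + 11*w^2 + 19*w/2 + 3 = (w + 1)^2*(w + 3/2)*(w + 2)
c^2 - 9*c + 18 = (c - 6)*(c - 3)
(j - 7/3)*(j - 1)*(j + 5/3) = j^3 - 5*j^2/3 - 29*j/9 + 35/9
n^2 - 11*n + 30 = (n - 6)*(n - 5)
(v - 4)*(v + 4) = v^2 - 16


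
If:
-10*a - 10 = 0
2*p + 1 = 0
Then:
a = -1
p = -1/2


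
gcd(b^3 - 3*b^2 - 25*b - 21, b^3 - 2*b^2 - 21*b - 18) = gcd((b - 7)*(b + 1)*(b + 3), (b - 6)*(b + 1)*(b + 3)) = b^2 + 4*b + 3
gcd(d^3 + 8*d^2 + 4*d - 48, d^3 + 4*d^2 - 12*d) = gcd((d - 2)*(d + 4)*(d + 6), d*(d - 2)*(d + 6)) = d^2 + 4*d - 12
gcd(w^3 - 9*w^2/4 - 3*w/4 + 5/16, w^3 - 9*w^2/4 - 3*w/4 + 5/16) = w^3 - 9*w^2/4 - 3*w/4 + 5/16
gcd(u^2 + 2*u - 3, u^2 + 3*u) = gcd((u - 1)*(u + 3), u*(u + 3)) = u + 3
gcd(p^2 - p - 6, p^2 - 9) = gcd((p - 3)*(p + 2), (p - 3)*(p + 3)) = p - 3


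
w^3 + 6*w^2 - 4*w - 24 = (w - 2)*(w + 2)*(w + 6)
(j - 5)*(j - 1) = j^2 - 6*j + 5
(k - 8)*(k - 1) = k^2 - 9*k + 8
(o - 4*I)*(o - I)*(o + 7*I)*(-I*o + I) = -I*o^4 + 2*o^3 + I*o^3 - 2*o^2 - 31*I*o^2 - 28*o + 31*I*o + 28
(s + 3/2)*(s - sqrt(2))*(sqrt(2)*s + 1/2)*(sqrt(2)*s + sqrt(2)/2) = 2*s^4 - 3*sqrt(2)*s^3/2 + 4*s^3 - 3*sqrt(2)*s^2 + s^2/2 - 2*s - 9*sqrt(2)*s/8 - 3/4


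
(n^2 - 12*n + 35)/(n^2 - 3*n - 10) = (n - 7)/(n + 2)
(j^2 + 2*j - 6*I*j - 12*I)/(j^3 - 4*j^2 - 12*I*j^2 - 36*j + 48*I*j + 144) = (j + 2)/(j^2 + j*(-4 - 6*I) + 24*I)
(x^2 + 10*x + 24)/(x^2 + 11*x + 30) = (x + 4)/(x + 5)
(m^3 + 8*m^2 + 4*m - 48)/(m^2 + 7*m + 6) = (m^2 + 2*m - 8)/(m + 1)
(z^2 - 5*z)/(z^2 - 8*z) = (z - 5)/(z - 8)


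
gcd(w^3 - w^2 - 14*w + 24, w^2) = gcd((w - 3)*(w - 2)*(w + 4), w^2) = 1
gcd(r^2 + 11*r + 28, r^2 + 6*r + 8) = r + 4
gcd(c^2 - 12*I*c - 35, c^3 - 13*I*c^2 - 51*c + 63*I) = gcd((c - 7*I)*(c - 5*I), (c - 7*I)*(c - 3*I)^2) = c - 7*I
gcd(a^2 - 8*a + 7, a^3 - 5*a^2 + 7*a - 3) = a - 1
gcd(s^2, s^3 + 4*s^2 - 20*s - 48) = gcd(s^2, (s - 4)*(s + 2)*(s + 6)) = 1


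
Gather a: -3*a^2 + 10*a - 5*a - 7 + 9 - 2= -3*a^2 + 5*a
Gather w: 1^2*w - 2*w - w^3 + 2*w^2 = -w^3 + 2*w^2 - w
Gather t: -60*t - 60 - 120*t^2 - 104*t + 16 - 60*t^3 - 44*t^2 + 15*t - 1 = -60*t^3 - 164*t^2 - 149*t - 45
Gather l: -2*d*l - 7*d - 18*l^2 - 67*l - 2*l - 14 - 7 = -7*d - 18*l^2 + l*(-2*d - 69) - 21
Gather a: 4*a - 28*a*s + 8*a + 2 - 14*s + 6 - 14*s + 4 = a*(12 - 28*s) - 28*s + 12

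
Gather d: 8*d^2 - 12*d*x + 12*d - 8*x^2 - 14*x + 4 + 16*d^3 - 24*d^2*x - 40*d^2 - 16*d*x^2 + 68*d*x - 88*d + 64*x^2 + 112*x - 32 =16*d^3 + d^2*(-24*x - 32) + d*(-16*x^2 + 56*x - 76) + 56*x^2 + 98*x - 28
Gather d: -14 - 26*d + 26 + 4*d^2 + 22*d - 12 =4*d^2 - 4*d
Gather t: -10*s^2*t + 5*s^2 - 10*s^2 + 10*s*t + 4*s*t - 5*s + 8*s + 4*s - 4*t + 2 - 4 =-5*s^2 + 7*s + t*(-10*s^2 + 14*s - 4) - 2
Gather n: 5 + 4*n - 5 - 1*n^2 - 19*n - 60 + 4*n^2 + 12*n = 3*n^2 - 3*n - 60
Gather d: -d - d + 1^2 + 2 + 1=4 - 2*d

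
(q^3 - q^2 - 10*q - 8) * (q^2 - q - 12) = q^5 - 2*q^4 - 21*q^3 + 14*q^2 + 128*q + 96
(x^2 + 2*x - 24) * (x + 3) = x^3 + 5*x^2 - 18*x - 72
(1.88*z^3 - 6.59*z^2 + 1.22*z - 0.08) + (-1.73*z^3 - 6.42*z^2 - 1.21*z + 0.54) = 0.15*z^3 - 13.01*z^2 + 0.01*z + 0.46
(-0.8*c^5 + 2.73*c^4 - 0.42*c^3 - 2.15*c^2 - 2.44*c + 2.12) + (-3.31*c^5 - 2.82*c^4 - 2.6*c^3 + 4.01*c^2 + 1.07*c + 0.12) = -4.11*c^5 - 0.0899999999999999*c^4 - 3.02*c^3 + 1.86*c^2 - 1.37*c + 2.24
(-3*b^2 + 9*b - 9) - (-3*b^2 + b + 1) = 8*b - 10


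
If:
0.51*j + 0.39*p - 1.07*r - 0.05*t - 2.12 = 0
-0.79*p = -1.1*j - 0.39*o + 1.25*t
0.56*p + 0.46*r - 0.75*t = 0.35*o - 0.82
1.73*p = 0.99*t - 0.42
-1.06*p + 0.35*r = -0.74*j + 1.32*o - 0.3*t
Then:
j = -0.63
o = -0.70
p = -0.50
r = -2.44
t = -0.45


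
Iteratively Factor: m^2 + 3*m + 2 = (m + 2)*(m + 1)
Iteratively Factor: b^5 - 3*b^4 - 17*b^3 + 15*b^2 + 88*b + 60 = (b + 1)*(b^4 - 4*b^3 - 13*b^2 + 28*b + 60) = (b - 5)*(b + 1)*(b^3 + b^2 - 8*b - 12) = (b - 5)*(b + 1)*(b + 2)*(b^2 - b - 6) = (b - 5)*(b + 1)*(b + 2)^2*(b - 3)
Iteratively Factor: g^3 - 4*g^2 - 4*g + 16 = (g + 2)*(g^2 - 6*g + 8) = (g - 4)*(g + 2)*(g - 2)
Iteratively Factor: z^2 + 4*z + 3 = (z + 1)*(z + 3)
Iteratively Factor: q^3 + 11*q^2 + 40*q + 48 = (q + 3)*(q^2 + 8*q + 16) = (q + 3)*(q + 4)*(q + 4)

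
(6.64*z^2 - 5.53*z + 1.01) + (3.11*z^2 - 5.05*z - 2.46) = 9.75*z^2 - 10.58*z - 1.45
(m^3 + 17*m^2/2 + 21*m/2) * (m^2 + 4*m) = m^5 + 25*m^4/2 + 89*m^3/2 + 42*m^2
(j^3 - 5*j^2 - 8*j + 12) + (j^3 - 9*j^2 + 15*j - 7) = 2*j^3 - 14*j^2 + 7*j + 5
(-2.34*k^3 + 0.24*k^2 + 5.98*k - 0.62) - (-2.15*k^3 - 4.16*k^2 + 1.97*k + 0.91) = -0.19*k^3 + 4.4*k^2 + 4.01*k - 1.53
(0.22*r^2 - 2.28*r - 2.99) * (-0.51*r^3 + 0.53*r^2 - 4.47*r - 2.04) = -0.1122*r^5 + 1.2794*r^4 - 0.6669*r^3 + 8.1581*r^2 + 18.0165*r + 6.0996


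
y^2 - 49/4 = (y - 7/2)*(y + 7/2)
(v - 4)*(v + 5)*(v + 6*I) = v^3 + v^2 + 6*I*v^2 - 20*v + 6*I*v - 120*I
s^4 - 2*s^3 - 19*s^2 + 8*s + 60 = (s - 5)*(s - 2)*(s + 2)*(s + 3)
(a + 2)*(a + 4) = a^2 + 6*a + 8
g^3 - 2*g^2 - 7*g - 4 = (g - 4)*(g + 1)^2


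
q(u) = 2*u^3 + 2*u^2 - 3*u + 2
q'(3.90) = 103.86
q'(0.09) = -2.59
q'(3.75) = 96.38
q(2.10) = 23.04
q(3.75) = 124.34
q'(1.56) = 17.84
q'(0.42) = -0.26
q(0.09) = 1.75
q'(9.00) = 519.00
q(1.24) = 5.17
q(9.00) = 1595.00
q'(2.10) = 31.86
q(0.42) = 1.24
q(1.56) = 9.78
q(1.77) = 14.05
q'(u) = 6*u^2 + 4*u - 3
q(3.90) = 139.36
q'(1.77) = 22.88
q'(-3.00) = 39.00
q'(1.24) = 11.19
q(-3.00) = -25.00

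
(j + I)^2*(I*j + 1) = I*j^3 - j^2 + I*j - 1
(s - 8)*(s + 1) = s^2 - 7*s - 8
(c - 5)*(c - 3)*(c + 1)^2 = c^4 - 6*c^3 + 22*c + 15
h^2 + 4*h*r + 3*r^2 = (h + r)*(h + 3*r)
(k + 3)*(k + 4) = k^2 + 7*k + 12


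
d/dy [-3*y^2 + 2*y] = 2 - 6*y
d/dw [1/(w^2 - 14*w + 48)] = 2*(7 - w)/(w^2 - 14*w + 48)^2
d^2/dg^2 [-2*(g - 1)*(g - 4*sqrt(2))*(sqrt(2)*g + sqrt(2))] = -12*sqrt(2)*g + 32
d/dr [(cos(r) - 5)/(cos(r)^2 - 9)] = (cos(r)^2 - 10*cos(r) + 9)*sin(r)/(cos(r)^2 - 9)^2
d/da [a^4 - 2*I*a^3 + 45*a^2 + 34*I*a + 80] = 4*a^3 - 6*I*a^2 + 90*a + 34*I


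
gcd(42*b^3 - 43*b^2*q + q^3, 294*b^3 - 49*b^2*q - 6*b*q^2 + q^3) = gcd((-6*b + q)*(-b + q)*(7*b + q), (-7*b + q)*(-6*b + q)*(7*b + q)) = -42*b^2 + b*q + q^2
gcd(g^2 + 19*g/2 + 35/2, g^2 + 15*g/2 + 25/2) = g + 5/2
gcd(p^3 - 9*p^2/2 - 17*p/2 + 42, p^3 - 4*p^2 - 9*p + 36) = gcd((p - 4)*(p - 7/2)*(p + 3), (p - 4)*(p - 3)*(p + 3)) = p^2 - p - 12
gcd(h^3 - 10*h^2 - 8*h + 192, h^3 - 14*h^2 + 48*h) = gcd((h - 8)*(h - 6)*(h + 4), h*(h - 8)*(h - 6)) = h^2 - 14*h + 48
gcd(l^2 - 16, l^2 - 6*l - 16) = 1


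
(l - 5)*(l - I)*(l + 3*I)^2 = l^4 - 5*l^3 + 5*I*l^3 - 3*l^2 - 25*I*l^2 + 15*l + 9*I*l - 45*I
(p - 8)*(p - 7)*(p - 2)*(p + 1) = p^4 - 16*p^3 + 69*p^2 - 26*p - 112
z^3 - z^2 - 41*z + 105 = (z - 5)*(z - 3)*(z + 7)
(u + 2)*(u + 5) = u^2 + 7*u + 10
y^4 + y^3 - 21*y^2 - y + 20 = (y - 4)*(y - 1)*(y + 1)*(y + 5)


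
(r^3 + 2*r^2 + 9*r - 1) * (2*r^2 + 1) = 2*r^5 + 4*r^4 + 19*r^3 + 9*r - 1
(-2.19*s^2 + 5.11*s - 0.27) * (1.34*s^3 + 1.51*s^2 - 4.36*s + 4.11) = -2.9346*s^5 + 3.5405*s^4 + 16.9027*s^3 - 31.6882*s^2 + 22.1793*s - 1.1097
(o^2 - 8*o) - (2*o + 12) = o^2 - 10*o - 12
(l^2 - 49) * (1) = l^2 - 49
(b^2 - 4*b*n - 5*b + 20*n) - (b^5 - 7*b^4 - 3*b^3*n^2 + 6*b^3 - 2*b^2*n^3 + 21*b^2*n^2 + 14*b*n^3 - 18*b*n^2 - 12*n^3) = -b^5 + 7*b^4 + 3*b^3*n^2 - 6*b^3 + 2*b^2*n^3 - 21*b^2*n^2 + b^2 - 14*b*n^3 + 18*b*n^2 - 4*b*n - 5*b + 12*n^3 + 20*n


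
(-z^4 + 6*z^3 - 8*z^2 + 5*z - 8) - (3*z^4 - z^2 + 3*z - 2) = -4*z^4 + 6*z^3 - 7*z^2 + 2*z - 6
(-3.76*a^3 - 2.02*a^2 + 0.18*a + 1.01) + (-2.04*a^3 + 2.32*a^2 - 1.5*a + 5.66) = -5.8*a^3 + 0.3*a^2 - 1.32*a + 6.67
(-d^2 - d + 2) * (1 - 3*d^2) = 3*d^4 + 3*d^3 - 7*d^2 - d + 2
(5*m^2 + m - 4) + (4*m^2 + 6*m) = 9*m^2 + 7*m - 4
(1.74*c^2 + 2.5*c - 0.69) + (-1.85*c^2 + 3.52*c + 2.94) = -0.11*c^2 + 6.02*c + 2.25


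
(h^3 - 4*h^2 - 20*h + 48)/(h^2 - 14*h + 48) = (h^2 + 2*h - 8)/(h - 8)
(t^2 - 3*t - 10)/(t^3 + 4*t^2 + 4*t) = (t - 5)/(t*(t + 2))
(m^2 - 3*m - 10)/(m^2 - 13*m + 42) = (m^2 - 3*m - 10)/(m^2 - 13*m + 42)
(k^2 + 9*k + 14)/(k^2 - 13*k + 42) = (k^2 + 9*k + 14)/(k^2 - 13*k + 42)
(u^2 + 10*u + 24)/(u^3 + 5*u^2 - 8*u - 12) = (u + 4)/(u^2 - u - 2)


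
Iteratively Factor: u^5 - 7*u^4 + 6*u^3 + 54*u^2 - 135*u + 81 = (u + 3)*(u^4 - 10*u^3 + 36*u^2 - 54*u + 27) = (u - 3)*(u + 3)*(u^3 - 7*u^2 + 15*u - 9) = (u - 3)^2*(u + 3)*(u^2 - 4*u + 3) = (u - 3)^2*(u - 1)*(u + 3)*(u - 3)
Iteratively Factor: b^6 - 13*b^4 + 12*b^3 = (b)*(b^5 - 13*b^3 + 12*b^2) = b*(b - 1)*(b^4 + b^3 - 12*b^2) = b*(b - 1)*(b + 4)*(b^3 - 3*b^2) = b^2*(b - 1)*(b + 4)*(b^2 - 3*b) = b^3*(b - 1)*(b + 4)*(b - 3)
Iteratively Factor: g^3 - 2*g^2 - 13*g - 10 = (g - 5)*(g^2 + 3*g + 2) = (g - 5)*(g + 2)*(g + 1)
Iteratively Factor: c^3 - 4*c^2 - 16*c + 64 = (c - 4)*(c^2 - 16) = (c - 4)*(c + 4)*(c - 4)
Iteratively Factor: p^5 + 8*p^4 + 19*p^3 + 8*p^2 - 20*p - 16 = (p + 4)*(p^4 + 4*p^3 + 3*p^2 - 4*p - 4) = (p - 1)*(p + 4)*(p^3 + 5*p^2 + 8*p + 4) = (p - 1)*(p + 2)*(p + 4)*(p^2 + 3*p + 2) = (p - 1)*(p + 2)^2*(p + 4)*(p + 1)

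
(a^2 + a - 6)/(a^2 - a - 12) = (a - 2)/(a - 4)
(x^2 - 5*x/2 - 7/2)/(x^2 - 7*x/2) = (x + 1)/x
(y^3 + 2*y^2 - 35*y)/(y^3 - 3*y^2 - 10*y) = (y + 7)/(y + 2)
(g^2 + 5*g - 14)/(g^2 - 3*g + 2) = (g + 7)/(g - 1)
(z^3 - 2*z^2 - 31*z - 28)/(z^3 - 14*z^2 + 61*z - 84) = (z^2 + 5*z + 4)/(z^2 - 7*z + 12)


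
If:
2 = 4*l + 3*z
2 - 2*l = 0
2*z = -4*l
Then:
No Solution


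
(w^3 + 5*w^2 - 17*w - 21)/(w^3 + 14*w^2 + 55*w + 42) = (w - 3)/(w + 6)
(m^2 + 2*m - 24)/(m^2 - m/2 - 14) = 2*(m + 6)/(2*m + 7)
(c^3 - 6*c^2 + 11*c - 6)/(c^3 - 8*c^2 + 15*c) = (c^2 - 3*c + 2)/(c*(c - 5))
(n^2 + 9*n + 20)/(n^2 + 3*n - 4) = (n + 5)/(n - 1)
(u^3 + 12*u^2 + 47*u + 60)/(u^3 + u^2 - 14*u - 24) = (u^2 + 9*u + 20)/(u^2 - 2*u - 8)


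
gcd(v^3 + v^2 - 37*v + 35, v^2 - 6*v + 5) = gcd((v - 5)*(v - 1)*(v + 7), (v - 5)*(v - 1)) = v^2 - 6*v + 5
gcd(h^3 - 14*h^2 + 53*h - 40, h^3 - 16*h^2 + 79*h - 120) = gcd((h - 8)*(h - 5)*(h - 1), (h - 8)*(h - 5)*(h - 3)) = h^2 - 13*h + 40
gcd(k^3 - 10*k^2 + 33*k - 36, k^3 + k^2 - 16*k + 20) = 1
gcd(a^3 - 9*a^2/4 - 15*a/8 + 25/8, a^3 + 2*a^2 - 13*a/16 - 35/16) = a^2 + a/4 - 5/4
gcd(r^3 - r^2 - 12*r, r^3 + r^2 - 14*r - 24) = r^2 - r - 12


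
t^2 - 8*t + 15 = (t - 5)*(t - 3)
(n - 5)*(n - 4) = n^2 - 9*n + 20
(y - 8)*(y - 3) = y^2 - 11*y + 24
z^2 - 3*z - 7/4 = (z - 7/2)*(z + 1/2)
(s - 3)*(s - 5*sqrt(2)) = s^2 - 5*sqrt(2)*s - 3*s + 15*sqrt(2)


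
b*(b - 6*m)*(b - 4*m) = b^3 - 10*b^2*m + 24*b*m^2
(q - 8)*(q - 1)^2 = q^3 - 10*q^2 + 17*q - 8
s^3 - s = s*(s - 1)*(s + 1)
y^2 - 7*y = y*(y - 7)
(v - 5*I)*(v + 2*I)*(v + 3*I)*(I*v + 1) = I*v^4 + v^3 + 19*I*v^2 - 11*v + 30*I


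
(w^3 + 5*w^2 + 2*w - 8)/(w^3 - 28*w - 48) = (w - 1)/(w - 6)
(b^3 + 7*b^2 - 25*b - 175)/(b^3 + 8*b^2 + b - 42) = (b^2 - 25)/(b^2 + b - 6)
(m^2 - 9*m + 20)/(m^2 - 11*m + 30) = (m - 4)/(m - 6)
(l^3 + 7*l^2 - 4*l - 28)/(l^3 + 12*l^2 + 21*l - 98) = (l + 2)/(l + 7)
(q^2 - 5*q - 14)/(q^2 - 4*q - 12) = (q - 7)/(q - 6)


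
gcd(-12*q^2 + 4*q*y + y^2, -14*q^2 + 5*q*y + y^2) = -2*q + y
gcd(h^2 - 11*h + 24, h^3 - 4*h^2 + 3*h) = h - 3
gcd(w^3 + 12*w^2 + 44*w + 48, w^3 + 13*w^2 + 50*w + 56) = w^2 + 6*w + 8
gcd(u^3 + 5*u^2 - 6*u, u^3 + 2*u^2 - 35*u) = u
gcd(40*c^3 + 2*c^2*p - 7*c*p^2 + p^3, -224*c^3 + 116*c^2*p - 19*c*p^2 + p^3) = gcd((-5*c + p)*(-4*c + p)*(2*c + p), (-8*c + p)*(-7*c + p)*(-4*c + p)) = -4*c + p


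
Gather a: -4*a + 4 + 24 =28 - 4*a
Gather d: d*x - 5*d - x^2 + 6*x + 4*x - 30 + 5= d*(x - 5) - x^2 + 10*x - 25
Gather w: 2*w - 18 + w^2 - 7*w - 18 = w^2 - 5*w - 36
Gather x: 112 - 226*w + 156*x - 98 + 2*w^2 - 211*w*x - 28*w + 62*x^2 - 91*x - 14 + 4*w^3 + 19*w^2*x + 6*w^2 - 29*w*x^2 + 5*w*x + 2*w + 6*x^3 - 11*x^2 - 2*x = 4*w^3 + 8*w^2 - 252*w + 6*x^3 + x^2*(51 - 29*w) + x*(19*w^2 - 206*w + 63)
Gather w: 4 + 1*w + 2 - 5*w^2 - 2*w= -5*w^2 - w + 6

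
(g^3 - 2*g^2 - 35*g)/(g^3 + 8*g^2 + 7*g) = (g^2 - 2*g - 35)/(g^2 + 8*g + 7)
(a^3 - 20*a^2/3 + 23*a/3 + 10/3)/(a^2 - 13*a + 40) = (3*a^2 - 5*a - 2)/(3*(a - 8))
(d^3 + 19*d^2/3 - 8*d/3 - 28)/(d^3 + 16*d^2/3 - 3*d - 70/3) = (d + 6)/(d + 5)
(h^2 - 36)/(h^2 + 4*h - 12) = (h - 6)/(h - 2)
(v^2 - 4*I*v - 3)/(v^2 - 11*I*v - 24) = (v - I)/(v - 8*I)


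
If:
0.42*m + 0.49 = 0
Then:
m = -1.17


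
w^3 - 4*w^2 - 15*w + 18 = (w - 6)*(w - 1)*(w + 3)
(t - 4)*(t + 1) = t^2 - 3*t - 4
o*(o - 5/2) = o^2 - 5*o/2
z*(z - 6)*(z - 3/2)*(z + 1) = z^4 - 13*z^3/2 + 3*z^2/2 + 9*z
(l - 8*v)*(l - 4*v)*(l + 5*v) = l^3 - 7*l^2*v - 28*l*v^2 + 160*v^3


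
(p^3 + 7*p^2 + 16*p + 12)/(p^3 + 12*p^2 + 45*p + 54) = (p^2 + 4*p + 4)/(p^2 + 9*p + 18)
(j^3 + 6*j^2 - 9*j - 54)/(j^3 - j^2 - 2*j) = (-j^3 - 6*j^2 + 9*j + 54)/(j*(-j^2 + j + 2))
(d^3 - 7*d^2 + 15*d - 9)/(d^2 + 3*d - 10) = (d^3 - 7*d^2 + 15*d - 9)/(d^2 + 3*d - 10)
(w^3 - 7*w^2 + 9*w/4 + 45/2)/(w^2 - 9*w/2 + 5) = (w^2 - 9*w/2 - 9)/(w - 2)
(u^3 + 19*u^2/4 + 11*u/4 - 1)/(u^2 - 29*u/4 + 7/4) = (u^2 + 5*u + 4)/(u - 7)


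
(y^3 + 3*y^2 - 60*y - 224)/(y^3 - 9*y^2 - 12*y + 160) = (y + 7)/(y - 5)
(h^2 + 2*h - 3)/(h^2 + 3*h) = (h - 1)/h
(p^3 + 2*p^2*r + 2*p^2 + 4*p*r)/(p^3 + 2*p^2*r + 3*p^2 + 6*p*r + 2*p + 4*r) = p/(p + 1)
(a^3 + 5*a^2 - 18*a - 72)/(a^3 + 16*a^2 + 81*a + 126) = (a - 4)/(a + 7)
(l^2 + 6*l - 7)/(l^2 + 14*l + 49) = (l - 1)/(l + 7)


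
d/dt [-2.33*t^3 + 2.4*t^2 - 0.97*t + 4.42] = -6.99*t^2 + 4.8*t - 0.97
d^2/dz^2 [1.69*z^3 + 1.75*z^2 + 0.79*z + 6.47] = 10.14*z + 3.5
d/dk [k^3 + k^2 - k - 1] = 3*k^2 + 2*k - 1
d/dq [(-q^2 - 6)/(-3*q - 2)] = (3*q^2 + 4*q - 18)/(9*q^2 + 12*q + 4)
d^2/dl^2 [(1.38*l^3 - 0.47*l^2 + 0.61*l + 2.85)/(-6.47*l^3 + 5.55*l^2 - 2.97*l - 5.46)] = (-2.27373675443232e-13*l^7 - 59.758214*l^6 + 5.89675799999986*l^5 - 769.404636*l^4 + 1298.358078*l^3 - 645.542532*l^2 + 528.196842*l - 175.199562)/(270.840023*l^9 - 696.983985*l^8 + 970.857144*l^7 - 125.161803*l^6 - 730.698516*l^5 + 987.189849*l^4 + 64.841769*l^3 - 351.876798*l^2 + 265.621356*l + 162.771336)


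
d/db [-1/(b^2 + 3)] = 2*b/(b^2 + 3)^2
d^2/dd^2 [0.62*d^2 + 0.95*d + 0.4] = 1.24000000000000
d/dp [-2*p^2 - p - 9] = -4*p - 1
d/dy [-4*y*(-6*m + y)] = 24*m - 8*y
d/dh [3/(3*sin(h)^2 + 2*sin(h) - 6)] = -6*(3*sin(h) + 1)*cos(h)/(3*sin(h)^2 + 2*sin(h) - 6)^2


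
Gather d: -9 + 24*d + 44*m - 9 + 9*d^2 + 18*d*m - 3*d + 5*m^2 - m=9*d^2 + d*(18*m + 21) + 5*m^2 + 43*m - 18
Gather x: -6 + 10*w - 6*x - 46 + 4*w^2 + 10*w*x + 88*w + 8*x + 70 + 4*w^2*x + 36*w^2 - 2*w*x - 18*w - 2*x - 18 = 40*w^2 + 80*w + x*(4*w^2 + 8*w)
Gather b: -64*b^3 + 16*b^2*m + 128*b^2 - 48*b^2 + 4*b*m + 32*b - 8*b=-64*b^3 + b^2*(16*m + 80) + b*(4*m + 24)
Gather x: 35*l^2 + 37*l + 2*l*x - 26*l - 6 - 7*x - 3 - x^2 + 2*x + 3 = 35*l^2 + 11*l - x^2 + x*(2*l - 5) - 6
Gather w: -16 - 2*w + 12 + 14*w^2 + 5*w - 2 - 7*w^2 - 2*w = 7*w^2 + w - 6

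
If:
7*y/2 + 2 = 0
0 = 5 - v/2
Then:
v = 10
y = -4/7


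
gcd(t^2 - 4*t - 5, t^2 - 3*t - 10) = t - 5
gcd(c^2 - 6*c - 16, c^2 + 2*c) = c + 2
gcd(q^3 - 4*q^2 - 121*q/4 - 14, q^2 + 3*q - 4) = 1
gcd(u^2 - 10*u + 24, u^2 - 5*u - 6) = u - 6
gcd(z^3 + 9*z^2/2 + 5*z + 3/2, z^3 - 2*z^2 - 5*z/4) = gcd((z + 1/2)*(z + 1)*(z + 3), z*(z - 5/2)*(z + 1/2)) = z + 1/2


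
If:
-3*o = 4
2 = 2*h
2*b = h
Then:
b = 1/2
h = 1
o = -4/3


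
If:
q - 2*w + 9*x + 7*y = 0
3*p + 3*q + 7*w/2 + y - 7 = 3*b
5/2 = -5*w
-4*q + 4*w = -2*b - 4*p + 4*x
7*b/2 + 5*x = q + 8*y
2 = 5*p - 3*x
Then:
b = -5637/1012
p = 1153/1012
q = -6837/2024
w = -1/2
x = 1247/1012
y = -229/184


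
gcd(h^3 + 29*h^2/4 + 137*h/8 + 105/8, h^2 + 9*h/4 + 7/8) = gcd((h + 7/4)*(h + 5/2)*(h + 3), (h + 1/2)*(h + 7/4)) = h + 7/4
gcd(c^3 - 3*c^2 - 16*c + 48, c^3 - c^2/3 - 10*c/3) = 1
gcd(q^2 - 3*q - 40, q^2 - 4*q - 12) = 1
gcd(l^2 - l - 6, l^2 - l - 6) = l^2 - l - 6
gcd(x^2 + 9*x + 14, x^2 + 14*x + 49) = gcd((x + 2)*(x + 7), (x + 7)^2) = x + 7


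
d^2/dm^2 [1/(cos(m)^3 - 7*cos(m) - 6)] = (-2*(3*cos(m)^2 - 7)^2*sin(m)^2 + (9*cos(m)^2 - 13)*(-cos(m)^3 + 7*cos(m) + 6)*cos(m))/(-cos(m)^3 + 7*cos(m) + 6)^3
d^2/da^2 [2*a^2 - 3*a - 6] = 4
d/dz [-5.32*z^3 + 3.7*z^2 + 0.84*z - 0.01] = -15.96*z^2 + 7.4*z + 0.84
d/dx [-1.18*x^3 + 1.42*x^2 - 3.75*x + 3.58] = -3.54*x^2 + 2.84*x - 3.75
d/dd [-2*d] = -2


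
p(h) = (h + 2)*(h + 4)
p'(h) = 2*h + 6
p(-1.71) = 0.66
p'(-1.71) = 2.58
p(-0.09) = 7.47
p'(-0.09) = 5.82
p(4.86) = 60.78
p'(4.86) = 15.72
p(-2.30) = -0.51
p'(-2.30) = 1.40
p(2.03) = 24.30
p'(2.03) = 10.06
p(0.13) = 8.80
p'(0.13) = 6.26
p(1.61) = 20.25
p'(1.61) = 9.22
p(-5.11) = 3.45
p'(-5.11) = -4.22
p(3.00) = 35.00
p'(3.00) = 12.00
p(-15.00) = 143.00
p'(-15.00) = -24.00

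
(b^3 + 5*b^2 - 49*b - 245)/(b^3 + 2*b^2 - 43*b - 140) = (b + 7)/(b + 4)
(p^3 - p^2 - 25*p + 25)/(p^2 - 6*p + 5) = p + 5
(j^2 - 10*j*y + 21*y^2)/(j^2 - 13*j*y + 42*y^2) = (-j + 3*y)/(-j + 6*y)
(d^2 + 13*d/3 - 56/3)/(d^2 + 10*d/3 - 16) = (d + 7)/(d + 6)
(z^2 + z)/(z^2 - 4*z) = (z + 1)/(z - 4)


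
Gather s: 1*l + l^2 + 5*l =l^2 + 6*l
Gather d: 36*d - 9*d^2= -9*d^2 + 36*d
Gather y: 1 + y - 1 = y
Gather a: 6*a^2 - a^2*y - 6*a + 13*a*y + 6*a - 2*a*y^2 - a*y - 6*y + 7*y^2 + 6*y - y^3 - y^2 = a^2*(6 - y) + a*(-2*y^2 + 12*y) - y^3 + 6*y^2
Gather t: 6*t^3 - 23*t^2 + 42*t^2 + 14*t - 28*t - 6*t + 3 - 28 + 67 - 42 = 6*t^3 + 19*t^2 - 20*t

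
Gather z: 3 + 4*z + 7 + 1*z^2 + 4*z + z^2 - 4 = 2*z^2 + 8*z + 6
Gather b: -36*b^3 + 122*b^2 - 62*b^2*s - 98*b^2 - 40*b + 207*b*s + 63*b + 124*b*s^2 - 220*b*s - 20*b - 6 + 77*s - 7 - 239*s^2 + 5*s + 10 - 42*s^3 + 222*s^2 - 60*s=-36*b^3 + b^2*(24 - 62*s) + b*(124*s^2 - 13*s + 3) - 42*s^3 - 17*s^2 + 22*s - 3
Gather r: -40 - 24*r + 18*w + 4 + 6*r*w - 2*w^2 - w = r*(6*w - 24) - 2*w^2 + 17*w - 36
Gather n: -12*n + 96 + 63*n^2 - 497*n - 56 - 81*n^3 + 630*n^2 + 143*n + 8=-81*n^3 + 693*n^2 - 366*n + 48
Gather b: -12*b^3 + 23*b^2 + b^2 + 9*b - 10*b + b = -12*b^3 + 24*b^2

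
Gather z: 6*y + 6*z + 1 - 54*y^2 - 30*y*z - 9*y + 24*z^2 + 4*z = -54*y^2 - 3*y + 24*z^2 + z*(10 - 30*y) + 1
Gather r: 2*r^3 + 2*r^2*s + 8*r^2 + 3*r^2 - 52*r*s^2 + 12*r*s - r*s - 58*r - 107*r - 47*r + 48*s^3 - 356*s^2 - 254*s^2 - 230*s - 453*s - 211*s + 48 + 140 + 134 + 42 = 2*r^3 + r^2*(2*s + 11) + r*(-52*s^2 + 11*s - 212) + 48*s^3 - 610*s^2 - 894*s + 364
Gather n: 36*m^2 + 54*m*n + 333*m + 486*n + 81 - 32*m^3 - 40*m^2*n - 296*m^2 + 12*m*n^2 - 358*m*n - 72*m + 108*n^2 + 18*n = -32*m^3 - 260*m^2 + 261*m + n^2*(12*m + 108) + n*(-40*m^2 - 304*m + 504) + 81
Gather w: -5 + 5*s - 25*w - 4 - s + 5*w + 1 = 4*s - 20*w - 8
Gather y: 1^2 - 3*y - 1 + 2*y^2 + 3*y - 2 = 2*y^2 - 2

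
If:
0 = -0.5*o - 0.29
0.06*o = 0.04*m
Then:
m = -0.87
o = -0.58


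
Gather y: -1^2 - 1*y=-y - 1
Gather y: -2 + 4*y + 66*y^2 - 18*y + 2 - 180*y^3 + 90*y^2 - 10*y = -180*y^3 + 156*y^2 - 24*y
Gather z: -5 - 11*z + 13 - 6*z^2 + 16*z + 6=-6*z^2 + 5*z + 14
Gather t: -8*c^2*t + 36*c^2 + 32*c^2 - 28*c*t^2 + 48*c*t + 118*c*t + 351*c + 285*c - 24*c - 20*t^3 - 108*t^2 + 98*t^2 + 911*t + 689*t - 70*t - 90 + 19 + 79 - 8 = 68*c^2 + 612*c - 20*t^3 + t^2*(-28*c - 10) + t*(-8*c^2 + 166*c + 1530)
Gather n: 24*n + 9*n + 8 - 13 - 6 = 33*n - 11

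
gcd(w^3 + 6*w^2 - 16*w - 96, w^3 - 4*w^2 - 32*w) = w + 4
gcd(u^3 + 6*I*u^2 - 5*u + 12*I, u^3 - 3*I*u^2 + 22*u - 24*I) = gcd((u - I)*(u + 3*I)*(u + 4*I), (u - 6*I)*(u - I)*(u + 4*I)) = u^2 + 3*I*u + 4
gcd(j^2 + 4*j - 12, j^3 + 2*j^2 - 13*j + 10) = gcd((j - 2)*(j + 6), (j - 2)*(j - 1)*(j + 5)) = j - 2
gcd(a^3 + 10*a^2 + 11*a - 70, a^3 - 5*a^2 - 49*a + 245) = a + 7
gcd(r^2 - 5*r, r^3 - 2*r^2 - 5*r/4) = r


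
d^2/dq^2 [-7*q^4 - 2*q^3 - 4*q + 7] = 12*q*(-7*q - 1)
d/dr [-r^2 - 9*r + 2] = -2*r - 9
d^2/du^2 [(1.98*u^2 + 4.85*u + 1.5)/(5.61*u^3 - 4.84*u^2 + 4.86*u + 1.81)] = (124.629516*u^6 + 915.83811*u^5 - 547.540488*u^4 - 877.218848*u^3 - 30.6832680000001*u^2 - 48.16086*u + 24.786336)/(176.558481*u^9 - 456.974892*u^8 + 853.116066*u^7 - 734.250385*u^6 + 444.188052*u^5 + 80.337972*u^4 - 85.525245*u^3 + 80.685456*u^2 + 47.765538*u + 5.929741)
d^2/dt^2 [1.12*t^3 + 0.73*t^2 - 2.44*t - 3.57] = 6.72*t + 1.46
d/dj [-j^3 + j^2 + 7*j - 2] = -3*j^2 + 2*j + 7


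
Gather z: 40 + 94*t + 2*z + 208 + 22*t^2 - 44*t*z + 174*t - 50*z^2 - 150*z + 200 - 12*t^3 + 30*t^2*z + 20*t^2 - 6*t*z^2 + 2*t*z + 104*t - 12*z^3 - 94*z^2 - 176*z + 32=-12*t^3 + 42*t^2 + 372*t - 12*z^3 + z^2*(-6*t - 144) + z*(30*t^2 - 42*t - 324) + 480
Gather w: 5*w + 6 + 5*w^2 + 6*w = 5*w^2 + 11*w + 6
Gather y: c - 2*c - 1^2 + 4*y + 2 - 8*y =-c - 4*y + 1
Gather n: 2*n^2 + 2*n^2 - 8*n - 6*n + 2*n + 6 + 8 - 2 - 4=4*n^2 - 12*n + 8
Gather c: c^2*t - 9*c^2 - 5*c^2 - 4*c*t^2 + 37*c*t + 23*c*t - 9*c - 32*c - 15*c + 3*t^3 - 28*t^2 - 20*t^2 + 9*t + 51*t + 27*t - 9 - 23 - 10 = c^2*(t - 14) + c*(-4*t^2 + 60*t - 56) + 3*t^3 - 48*t^2 + 87*t - 42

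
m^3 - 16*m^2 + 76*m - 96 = (m - 8)*(m - 6)*(m - 2)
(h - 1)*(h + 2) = h^2 + h - 2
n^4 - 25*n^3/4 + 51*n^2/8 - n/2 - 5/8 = (n - 5)*(n - 1)*(n - 1/2)*(n + 1/4)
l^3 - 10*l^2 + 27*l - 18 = (l - 6)*(l - 3)*(l - 1)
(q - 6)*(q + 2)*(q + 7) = q^3 + 3*q^2 - 40*q - 84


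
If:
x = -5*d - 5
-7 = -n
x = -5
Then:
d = 0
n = 7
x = -5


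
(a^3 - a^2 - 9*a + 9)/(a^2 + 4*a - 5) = (a^2 - 9)/(a + 5)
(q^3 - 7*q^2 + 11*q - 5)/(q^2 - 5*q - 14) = (-q^3 + 7*q^2 - 11*q + 5)/(-q^2 + 5*q + 14)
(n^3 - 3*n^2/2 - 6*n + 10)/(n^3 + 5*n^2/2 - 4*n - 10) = (n - 2)/(n + 2)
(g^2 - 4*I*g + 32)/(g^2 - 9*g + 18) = (g^2 - 4*I*g + 32)/(g^2 - 9*g + 18)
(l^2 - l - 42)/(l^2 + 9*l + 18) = (l - 7)/(l + 3)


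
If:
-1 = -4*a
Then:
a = 1/4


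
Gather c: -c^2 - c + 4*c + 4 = -c^2 + 3*c + 4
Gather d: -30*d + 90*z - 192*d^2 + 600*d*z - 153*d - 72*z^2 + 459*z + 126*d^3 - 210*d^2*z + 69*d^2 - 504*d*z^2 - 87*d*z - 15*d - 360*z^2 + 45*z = 126*d^3 + d^2*(-210*z - 123) + d*(-504*z^2 + 513*z - 198) - 432*z^2 + 594*z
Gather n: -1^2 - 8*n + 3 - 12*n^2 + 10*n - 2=-12*n^2 + 2*n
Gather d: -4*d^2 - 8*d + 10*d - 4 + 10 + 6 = -4*d^2 + 2*d + 12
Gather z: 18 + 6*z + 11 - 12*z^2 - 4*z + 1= -12*z^2 + 2*z + 30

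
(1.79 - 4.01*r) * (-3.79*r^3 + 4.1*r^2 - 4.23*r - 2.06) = 15.1979*r^4 - 23.2251*r^3 + 24.3013*r^2 + 0.688899999999999*r - 3.6874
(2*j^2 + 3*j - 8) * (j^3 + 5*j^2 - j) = 2*j^5 + 13*j^4 + 5*j^3 - 43*j^2 + 8*j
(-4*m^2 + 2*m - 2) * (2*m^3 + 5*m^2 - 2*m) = -8*m^5 - 16*m^4 + 14*m^3 - 14*m^2 + 4*m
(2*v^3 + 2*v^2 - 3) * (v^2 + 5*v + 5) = 2*v^5 + 12*v^4 + 20*v^3 + 7*v^2 - 15*v - 15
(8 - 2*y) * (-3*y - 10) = 6*y^2 - 4*y - 80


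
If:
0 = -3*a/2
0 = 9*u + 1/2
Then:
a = 0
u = -1/18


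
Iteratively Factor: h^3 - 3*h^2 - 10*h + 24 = (h - 2)*(h^2 - h - 12) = (h - 4)*(h - 2)*(h + 3)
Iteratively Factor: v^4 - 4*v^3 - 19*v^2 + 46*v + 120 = (v + 2)*(v^3 - 6*v^2 - 7*v + 60) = (v - 4)*(v + 2)*(v^2 - 2*v - 15) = (v - 5)*(v - 4)*(v + 2)*(v + 3)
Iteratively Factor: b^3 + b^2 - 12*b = (b)*(b^2 + b - 12) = b*(b + 4)*(b - 3)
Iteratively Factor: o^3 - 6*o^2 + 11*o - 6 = (o - 2)*(o^2 - 4*o + 3) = (o - 3)*(o - 2)*(o - 1)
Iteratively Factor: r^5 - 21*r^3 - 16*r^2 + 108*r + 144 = (r + 2)*(r^4 - 2*r^3 - 17*r^2 + 18*r + 72) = (r + 2)*(r + 3)*(r^3 - 5*r^2 - 2*r + 24) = (r + 2)^2*(r + 3)*(r^2 - 7*r + 12) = (r - 3)*(r + 2)^2*(r + 3)*(r - 4)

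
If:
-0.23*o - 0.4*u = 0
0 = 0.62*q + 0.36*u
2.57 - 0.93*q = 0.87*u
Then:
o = -13.54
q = -4.52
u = 7.79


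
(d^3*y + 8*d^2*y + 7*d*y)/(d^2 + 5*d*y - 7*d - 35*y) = d*y*(d^2 + 8*d + 7)/(d^2 + 5*d*y - 7*d - 35*y)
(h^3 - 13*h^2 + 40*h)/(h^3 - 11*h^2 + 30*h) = (h - 8)/(h - 6)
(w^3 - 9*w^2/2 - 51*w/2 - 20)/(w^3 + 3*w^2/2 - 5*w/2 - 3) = (2*w^2 - 11*w - 40)/(2*w^2 + w - 6)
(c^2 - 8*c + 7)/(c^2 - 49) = (c - 1)/(c + 7)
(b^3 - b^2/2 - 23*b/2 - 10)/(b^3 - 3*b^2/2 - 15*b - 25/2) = (b - 4)/(b - 5)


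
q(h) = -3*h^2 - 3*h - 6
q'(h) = -6*h - 3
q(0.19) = -6.68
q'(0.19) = -4.14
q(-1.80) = -10.32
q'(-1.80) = 7.80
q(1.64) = -18.99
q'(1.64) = -12.84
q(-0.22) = -5.49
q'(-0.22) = -1.68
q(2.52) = -32.61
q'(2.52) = -18.12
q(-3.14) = -26.16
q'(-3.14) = 15.84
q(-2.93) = -22.96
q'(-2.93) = 14.58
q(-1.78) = -10.17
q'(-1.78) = 7.68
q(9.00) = -276.00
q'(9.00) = -57.00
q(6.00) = -132.00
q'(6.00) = -39.00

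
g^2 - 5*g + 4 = (g - 4)*(g - 1)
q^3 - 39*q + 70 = (q - 5)*(q - 2)*(q + 7)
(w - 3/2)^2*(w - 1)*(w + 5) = w^4 + w^3 - 59*w^2/4 + 24*w - 45/4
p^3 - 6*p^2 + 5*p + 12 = (p - 4)*(p - 3)*(p + 1)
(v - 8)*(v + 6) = v^2 - 2*v - 48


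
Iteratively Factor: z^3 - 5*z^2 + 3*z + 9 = (z - 3)*(z^2 - 2*z - 3) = (z - 3)^2*(z + 1)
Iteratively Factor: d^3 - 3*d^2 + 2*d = (d - 2)*(d^2 - d) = (d - 2)*(d - 1)*(d)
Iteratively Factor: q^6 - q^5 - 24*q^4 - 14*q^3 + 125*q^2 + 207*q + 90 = (q + 3)*(q^5 - 4*q^4 - 12*q^3 + 22*q^2 + 59*q + 30) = (q - 3)*(q + 3)*(q^4 - q^3 - 15*q^2 - 23*q - 10) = (q - 5)*(q - 3)*(q + 3)*(q^3 + 4*q^2 + 5*q + 2) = (q - 5)*(q - 3)*(q + 1)*(q + 3)*(q^2 + 3*q + 2) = (q - 5)*(q - 3)*(q + 1)^2*(q + 3)*(q + 2)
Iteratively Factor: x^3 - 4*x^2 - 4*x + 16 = (x + 2)*(x^2 - 6*x + 8) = (x - 2)*(x + 2)*(x - 4)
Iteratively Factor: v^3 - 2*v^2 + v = (v - 1)*(v^2 - v) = v*(v - 1)*(v - 1)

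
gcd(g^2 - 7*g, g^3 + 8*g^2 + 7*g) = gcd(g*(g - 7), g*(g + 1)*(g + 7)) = g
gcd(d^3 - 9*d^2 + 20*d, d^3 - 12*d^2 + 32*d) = d^2 - 4*d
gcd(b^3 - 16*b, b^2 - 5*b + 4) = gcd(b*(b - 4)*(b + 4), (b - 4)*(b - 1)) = b - 4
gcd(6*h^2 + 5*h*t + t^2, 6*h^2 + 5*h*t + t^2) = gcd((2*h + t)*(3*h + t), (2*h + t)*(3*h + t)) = 6*h^2 + 5*h*t + t^2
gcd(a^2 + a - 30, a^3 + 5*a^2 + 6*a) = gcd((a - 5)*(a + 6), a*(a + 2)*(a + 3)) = 1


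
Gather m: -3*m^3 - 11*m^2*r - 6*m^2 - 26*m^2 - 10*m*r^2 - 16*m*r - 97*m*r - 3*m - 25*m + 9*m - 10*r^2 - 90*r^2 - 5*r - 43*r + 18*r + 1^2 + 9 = -3*m^3 + m^2*(-11*r - 32) + m*(-10*r^2 - 113*r - 19) - 100*r^2 - 30*r + 10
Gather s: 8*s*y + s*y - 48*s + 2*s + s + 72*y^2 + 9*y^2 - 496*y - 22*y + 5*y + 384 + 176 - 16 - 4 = s*(9*y - 45) + 81*y^2 - 513*y + 540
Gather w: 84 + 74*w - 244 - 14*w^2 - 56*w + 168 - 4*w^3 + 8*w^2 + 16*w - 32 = -4*w^3 - 6*w^2 + 34*w - 24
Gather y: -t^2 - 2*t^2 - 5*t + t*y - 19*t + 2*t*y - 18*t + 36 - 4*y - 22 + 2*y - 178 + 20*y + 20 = -3*t^2 - 42*t + y*(3*t + 18) - 144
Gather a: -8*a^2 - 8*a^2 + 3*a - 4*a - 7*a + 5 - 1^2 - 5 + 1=-16*a^2 - 8*a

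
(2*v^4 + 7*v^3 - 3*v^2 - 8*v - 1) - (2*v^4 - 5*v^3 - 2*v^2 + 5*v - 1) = 12*v^3 - v^2 - 13*v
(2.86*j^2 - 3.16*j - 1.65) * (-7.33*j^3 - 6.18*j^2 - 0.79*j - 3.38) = -20.9638*j^5 + 5.488*j^4 + 29.3639*j^3 + 3.0266*j^2 + 11.9843*j + 5.577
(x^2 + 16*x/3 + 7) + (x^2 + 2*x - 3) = 2*x^2 + 22*x/3 + 4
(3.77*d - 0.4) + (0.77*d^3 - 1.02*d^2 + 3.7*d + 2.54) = 0.77*d^3 - 1.02*d^2 + 7.47*d + 2.14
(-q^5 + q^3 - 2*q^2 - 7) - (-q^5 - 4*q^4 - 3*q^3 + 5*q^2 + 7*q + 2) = 4*q^4 + 4*q^3 - 7*q^2 - 7*q - 9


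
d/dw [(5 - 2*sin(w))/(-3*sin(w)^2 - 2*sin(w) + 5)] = 6*(5 - sin(w))*sin(w)*cos(w)/((sin(w) - 1)^2*(3*sin(w) + 5)^2)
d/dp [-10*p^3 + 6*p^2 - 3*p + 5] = -30*p^2 + 12*p - 3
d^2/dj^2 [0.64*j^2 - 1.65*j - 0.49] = 1.28000000000000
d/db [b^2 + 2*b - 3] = 2*b + 2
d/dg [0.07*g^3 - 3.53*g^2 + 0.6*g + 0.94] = 0.21*g^2 - 7.06*g + 0.6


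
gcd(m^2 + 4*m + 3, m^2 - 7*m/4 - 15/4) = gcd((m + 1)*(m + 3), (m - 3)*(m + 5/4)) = 1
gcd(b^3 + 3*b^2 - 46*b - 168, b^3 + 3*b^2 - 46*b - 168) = b^3 + 3*b^2 - 46*b - 168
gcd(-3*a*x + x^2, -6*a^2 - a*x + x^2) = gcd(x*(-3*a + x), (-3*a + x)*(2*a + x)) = -3*a + x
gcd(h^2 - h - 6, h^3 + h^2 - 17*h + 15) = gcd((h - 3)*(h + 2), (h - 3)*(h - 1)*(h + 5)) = h - 3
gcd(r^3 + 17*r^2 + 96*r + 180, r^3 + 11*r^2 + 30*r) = r^2 + 11*r + 30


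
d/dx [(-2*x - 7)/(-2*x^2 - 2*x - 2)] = (x^2 + x - (2*x + 1)*(2*x + 7)/2 + 1)/(x^2 + x + 1)^2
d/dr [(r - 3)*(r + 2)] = 2*r - 1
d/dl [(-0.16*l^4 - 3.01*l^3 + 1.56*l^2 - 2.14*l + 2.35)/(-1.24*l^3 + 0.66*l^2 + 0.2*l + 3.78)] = (0.1984*l^6 - 0.2112*l^5 - 0.148200000000001*l^4 - 8.9304*l^3 - 23.667*l^2 + 8.6916*l - 8.5592)/(1.5376*l^6 - 1.6368*l^5 - 0.0604*l^4 - 9.1104*l^3 + 5.0296*l^2 + 1.512*l + 14.2884)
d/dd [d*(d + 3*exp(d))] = d*(3*exp(d) + 1) + d + 3*exp(d)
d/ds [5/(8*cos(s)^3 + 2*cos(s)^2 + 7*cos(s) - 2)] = 5*(24*cos(s)^2 + 4*cos(s) + 7)*sin(s)/(13*cos(s) + cos(2*s) + 2*cos(3*s) - 1)^2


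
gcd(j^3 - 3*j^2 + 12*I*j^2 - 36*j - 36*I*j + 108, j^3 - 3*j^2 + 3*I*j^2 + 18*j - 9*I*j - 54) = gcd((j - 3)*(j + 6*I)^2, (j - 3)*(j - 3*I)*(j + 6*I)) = j^2 + j*(-3 + 6*I) - 18*I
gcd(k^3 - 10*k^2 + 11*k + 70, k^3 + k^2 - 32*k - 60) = k + 2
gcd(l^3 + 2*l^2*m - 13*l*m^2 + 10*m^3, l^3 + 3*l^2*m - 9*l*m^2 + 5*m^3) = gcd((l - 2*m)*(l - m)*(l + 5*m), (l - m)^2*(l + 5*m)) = l^2 + 4*l*m - 5*m^2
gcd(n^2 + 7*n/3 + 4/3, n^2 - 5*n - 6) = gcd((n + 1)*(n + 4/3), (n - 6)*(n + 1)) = n + 1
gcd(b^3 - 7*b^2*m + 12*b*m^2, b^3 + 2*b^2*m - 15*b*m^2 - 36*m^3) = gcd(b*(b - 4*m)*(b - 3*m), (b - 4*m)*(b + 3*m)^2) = b - 4*m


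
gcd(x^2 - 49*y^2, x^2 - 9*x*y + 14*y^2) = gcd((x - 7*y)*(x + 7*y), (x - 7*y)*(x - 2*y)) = x - 7*y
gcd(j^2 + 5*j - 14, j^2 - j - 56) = j + 7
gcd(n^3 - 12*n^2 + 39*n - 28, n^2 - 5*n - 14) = n - 7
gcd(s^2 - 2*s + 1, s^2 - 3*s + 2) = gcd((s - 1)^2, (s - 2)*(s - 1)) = s - 1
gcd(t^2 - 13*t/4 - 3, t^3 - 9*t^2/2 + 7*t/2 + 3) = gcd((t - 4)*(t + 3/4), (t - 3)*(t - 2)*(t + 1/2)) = 1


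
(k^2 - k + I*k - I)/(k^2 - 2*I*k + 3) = (k - 1)/(k - 3*I)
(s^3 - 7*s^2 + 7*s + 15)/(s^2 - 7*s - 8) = (s^2 - 8*s + 15)/(s - 8)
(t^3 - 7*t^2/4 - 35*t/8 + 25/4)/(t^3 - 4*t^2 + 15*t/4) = (4*t^2 + 3*t - 10)/(2*t*(2*t - 3))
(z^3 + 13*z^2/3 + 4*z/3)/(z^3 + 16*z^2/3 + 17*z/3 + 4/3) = z/(z + 1)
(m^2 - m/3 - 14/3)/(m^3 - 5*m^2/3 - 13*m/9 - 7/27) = 9*(m + 2)/(9*m^2 + 6*m + 1)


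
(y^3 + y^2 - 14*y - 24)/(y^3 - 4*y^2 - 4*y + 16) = (y + 3)/(y - 2)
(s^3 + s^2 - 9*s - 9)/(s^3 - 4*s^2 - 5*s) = (s^2 - 9)/(s*(s - 5))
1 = 1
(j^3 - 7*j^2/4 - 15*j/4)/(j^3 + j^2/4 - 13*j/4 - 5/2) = j*(j - 3)/(j^2 - j - 2)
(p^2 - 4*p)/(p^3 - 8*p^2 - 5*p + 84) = p/(p^2 - 4*p - 21)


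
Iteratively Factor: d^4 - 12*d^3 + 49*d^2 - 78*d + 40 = (d - 2)*(d^3 - 10*d^2 + 29*d - 20) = (d - 2)*(d - 1)*(d^2 - 9*d + 20) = (d - 4)*(d - 2)*(d - 1)*(d - 5)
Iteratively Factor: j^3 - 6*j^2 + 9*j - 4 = (j - 4)*(j^2 - 2*j + 1) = (j - 4)*(j - 1)*(j - 1)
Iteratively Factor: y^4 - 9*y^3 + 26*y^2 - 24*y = (y - 2)*(y^3 - 7*y^2 + 12*y) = y*(y - 2)*(y^2 - 7*y + 12) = y*(y - 4)*(y - 2)*(y - 3)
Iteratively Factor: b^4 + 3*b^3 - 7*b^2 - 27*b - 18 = (b + 3)*(b^3 - 7*b - 6) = (b + 2)*(b + 3)*(b^2 - 2*b - 3) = (b + 1)*(b + 2)*(b + 3)*(b - 3)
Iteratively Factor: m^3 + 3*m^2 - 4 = (m - 1)*(m^2 + 4*m + 4) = (m - 1)*(m + 2)*(m + 2)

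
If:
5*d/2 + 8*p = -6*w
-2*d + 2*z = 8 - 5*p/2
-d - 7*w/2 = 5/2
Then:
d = 448*z/503 - 1492/503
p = 416/503 - 44*z/503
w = 67/503 - 128*z/503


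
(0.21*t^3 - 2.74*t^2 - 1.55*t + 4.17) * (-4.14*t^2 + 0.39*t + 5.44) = -0.8694*t^5 + 11.4255*t^4 + 6.4908*t^3 - 32.7739*t^2 - 6.8057*t + 22.6848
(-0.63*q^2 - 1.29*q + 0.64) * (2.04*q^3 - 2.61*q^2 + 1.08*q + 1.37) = -1.2852*q^5 - 0.9873*q^4 + 3.9921*q^3 - 3.9267*q^2 - 1.0761*q + 0.8768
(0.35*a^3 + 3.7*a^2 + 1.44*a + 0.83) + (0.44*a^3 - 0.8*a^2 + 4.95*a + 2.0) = 0.79*a^3 + 2.9*a^2 + 6.39*a + 2.83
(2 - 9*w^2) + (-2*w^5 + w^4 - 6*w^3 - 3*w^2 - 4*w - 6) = -2*w^5 + w^4 - 6*w^3 - 12*w^2 - 4*w - 4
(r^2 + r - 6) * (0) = 0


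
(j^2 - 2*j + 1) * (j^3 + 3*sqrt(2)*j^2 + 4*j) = j^5 - 2*j^4 + 3*sqrt(2)*j^4 - 6*sqrt(2)*j^3 + 5*j^3 - 8*j^2 + 3*sqrt(2)*j^2 + 4*j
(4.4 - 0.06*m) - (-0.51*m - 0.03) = 0.45*m + 4.43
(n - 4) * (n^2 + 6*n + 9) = n^3 + 2*n^2 - 15*n - 36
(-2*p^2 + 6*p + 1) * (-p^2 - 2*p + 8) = 2*p^4 - 2*p^3 - 29*p^2 + 46*p + 8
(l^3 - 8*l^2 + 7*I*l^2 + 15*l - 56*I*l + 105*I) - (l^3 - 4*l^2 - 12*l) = -4*l^2 + 7*I*l^2 + 27*l - 56*I*l + 105*I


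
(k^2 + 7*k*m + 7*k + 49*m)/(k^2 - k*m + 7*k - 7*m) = (k + 7*m)/(k - m)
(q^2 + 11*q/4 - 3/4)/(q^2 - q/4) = (q + 3)/q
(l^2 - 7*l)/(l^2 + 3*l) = (l - 7)/(l + 3)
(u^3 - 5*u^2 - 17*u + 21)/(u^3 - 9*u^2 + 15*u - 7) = (u + 3)/(u - 1)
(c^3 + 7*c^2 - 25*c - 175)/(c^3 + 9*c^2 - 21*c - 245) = (c + 5)/(c + 7)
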